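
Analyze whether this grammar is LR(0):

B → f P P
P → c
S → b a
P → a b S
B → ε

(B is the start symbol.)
No. Shift-reduce conflict between [B → .] and [B → . f P P]

A grammar is LR(0) if no state in the canonical LR(0) collection has:
  - both a shift item (dot before a terminal) and a complete item (shift-reduce conflict), or
  - two or more complete items (reduce-reduce conflict; the accept item [B' → B .] counts as a complete item here).

Augment with B' → B and build the canonical LR(0) collection (I0 = CLOSURE({[B' → . B]}), then GOTO on every symbol after a dot until no new states appear). It has 11 states:
  I0: { [B → . f P P], [B → .], [B' → . B] }  — shift, reduce
  I1: { [B' → B .] }  — accept
  I2: { [B → f . P P], [P → . a b S], [P → . c] }  — shift
  I3: { [B → f P . P], [P → . a b S], [P → . c] }  — shift
  I4: { [P → a . b S] }  — shift
  I5: { [P → c .] }  — reduce
  I6: { [P → a b . S], [S → . b a] }  — shift
  I7: { [P → a b S .] }  — reduce
  I8: { [S → b . a] }  — shift
  I9: { [S → b a .] }  — reduce
  I10: { [B → f P P .] }  — reduce

Conflict in state I0:
  Shift-reduce conflict between [B → .] and [B → . f P P]
So the grammar is NOT LR(0).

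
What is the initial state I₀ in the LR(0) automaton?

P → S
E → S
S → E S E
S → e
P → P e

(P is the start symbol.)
First, augment the grammar with P' → P
I₀ = CLOSURE({ [P' → . P] }):
  [P' → . P] has the dot before P: add [P → . S], [P → . P e]
  [P → . S] has the dot before S: add [S → . E S E], [S → . e]
  [S → . E S E] has the dot before E: add [E → . S]
No further items can be added.

I₀ = { [E → . S], [P → . P e], [P → . S], [P' → . P], [S → . E S E], [S → . e] }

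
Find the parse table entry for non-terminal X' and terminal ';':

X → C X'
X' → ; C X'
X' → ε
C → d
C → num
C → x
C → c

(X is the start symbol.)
X' → ; C X'

To find M[X', ';'], we find productions for X' where ';' is in the predict set (PREDICT(N → α) = (FIRST(α) \ {ε}) ∪ (FOLLOW(N) if α ⇒* ε)).

Relevant sets:
  FOLLOW(X') = { $ }

X' → ; C X': PREDICT = { ';' }
  ';' is in predict set, so this production goes in M[X', ';']
X' → ε: PREDICT = { $ }

M[X', ';'] = X' → ; C X'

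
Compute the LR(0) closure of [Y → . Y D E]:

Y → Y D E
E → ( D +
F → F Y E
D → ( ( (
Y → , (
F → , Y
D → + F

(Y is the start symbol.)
Start with: [Y → . Y D E]
  [Y → . Y D E] has the dot before Y: add [Y → . , (]
No further items can be added.

CLOSURE = { [Y → . , (], [Y → . Y D E] }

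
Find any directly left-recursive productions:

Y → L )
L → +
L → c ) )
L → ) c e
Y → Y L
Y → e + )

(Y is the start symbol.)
Direct left recursion occurs when N → N α for some non-terminal N (the right-hand side begins with the left-hand side itself).

Y → L ): starts with L
L → +: starts with '+'
L → c ) ): starts with c
L → ) c e: starts with ')'
Y → Y L: LEFT RECURSIVE (starts with Y)
Y → e + ): starts with e

The grammar has direct left recursion on: Y.

Answer: Yes, Y is left-recursive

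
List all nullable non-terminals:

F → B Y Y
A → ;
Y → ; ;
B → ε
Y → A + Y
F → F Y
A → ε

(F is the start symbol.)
{ 'A', 'B' }

ε-productions: B → ε, A → ε
So B, A are immediately nullable.
No further non-terminal can be added: every production for the remaining non-terminals contains a terminal or a non-nullable non-terminal.
Nullable = { 'A', 'B' }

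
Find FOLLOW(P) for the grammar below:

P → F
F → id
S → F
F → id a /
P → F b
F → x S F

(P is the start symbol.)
{ $ }

P is the start symbol, so $ ∈ FOLLOW(P).
P does not occur on any right-hand side.

Taking the union: FOLLOW(P) = { $ }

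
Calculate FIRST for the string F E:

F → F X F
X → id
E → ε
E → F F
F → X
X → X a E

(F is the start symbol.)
{ 'id' }

FIRST sets of the non-terminals involved (from the grammar, by fixed-point iteration):
  FIRST(F) = { 'id' }

To compute FIRST(F E), process the symbols left to right:
Symbol F is a non-terminal. Add FIRST(F) \ {ε} = { 'id' }
F is not nullable (ε ∉ FIRST(F)), so stop here.
FIRST(F E) = { 'id' }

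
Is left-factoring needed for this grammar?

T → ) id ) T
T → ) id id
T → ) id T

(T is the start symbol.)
Yes, T has productions with common prefix ') id'

Left-factoring is needed when two productions for the same non-terminal
share a common prefix on the right-hand side.

Productions for T:
  T → ) id ) T
  T → ) id id
  T → ) id T

Found common prefix ') id' in productions for T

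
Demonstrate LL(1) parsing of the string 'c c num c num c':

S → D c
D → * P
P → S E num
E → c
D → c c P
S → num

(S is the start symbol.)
Stack is shown with the top on the left.

Stack          Input              Action
----------------------------------------
S $            c c num c num c $  output S → D c
D c $          c c num c num c $  output D → c c P
c c P c $      c c num c num c $  match 'c'
c P c $        c num c num c $    match 'c'
P c $          num c num c $      output P → S E num
S E num c $    num c num c $      output S → num
num E num c $  num c num c $      match 'num'
E num c $      c num c $          output E → c
c num c $      c num c $          match 'c'
num c $        num c $            match 'num'
c $            c $                match 'c'
$              $                  accept

The string is accepted.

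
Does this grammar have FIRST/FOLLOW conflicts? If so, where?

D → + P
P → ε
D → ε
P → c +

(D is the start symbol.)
Nullable non-terminals: D, P.

D: nullable alternative(s) D → ε; FOLLOW(D) = { $ }
  D → + P: FIRST \ {ε} = { '+' } — disjoint from FOLLOW(D)
  D → ε: FIRST \ {ε} = { } — this is the only nullable alternative, skip

P: nullable alternative(s) P → ε; FOLLOW(P) = { $ }
  P → ε: FIRST \ {ε} = { } — this is the only nullable alternative, skip
  P → c +: FIRST \ {ε} = { 'c' } — disjoint from FOLLOW(P)

No FIRST/FOLLOW conflicts found.

Answer: No FIRST/FOLLOW conflicts.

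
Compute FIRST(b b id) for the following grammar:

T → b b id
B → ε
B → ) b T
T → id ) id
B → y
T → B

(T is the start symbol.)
To compute FIRST(b b id), process the symbols left to right:
Symbol b is a terminal. Add 'b' and stop.
FIRST(b b id) = { 'b' }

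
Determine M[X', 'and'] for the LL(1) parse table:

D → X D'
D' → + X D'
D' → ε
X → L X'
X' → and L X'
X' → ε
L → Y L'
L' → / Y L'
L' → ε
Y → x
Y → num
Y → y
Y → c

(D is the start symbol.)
To find M[X', 'and'], we find productions for X' where 'and' is in the predict set (PREDICT(N → α) = (FIRST(α) \ {ε}) ∪ (FOLLOW(N) if α ⇒* ε)).

Relevant sets:
  FOLLOW(X') = { $, '+' }

X' → and L X': PREDICT = { 'and' }
  'and' is in predict set, so this production goes in M[X', 'and']
X' → ε: PREDICT = { $, '+' }

M[X', 'and'] = X' → and L X'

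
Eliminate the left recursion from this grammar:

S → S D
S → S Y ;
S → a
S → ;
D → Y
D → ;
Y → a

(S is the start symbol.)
S is directly left-recursive. The standard transformation for
  A → A α₁ | ... | A α_m | β₁ | ... | β_n
is
  A  → β₁ A' | ... | β_n A'
  A' → α₁ A' | ... | α_m A' | ε

S → a becomes S → a S'
S → ; becomes S → ; S'
S → S D becomes S' → D S'
S → S Y ; becomes S' → Y ; S'
Add S' → ε

Productions for other non-terminals are unchanged:
  D → Y
  D → ;
  Y → a

Resulting grammar:
S → a S'
S → ; S'
S' → D S'
S' → Y ; S'
S' → ε
D → Y
D → ;
Y → a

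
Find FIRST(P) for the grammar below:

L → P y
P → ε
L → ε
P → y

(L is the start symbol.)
{ 'y', ε }

From P → ε:
  - ε-production, so ε ∈ FIRST(P)
From P → y:
  - y is a terminal: add 'y' and stop

Collecting: FIRST(P) = { 'y', ε }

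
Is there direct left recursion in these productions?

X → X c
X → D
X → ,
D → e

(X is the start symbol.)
X → X c: LEFT RECURSIVE (starts with X)
X → D: starts with D
X → ,: starts with ','
D → e: starts with e

The grammar has direct left recursion on: X.

Answer: Yes, X is left-recursive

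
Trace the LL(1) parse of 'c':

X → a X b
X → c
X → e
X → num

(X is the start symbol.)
LL(1) parsing maintains a stack (initially the start symbol over $) and the input. At each step: if the stack top is a terminal, match it against the current input token; if it is a non-terminal N, replace it with the RHS of M[N, lookahead] (the unique production whose predict set contains the lookahead).

Stack is shown with the top on the left.

Stack  Input  Action
--------------------
X $    c $    output X → c
c $    c $    match 'c'
$      $      accept

The string is accepted.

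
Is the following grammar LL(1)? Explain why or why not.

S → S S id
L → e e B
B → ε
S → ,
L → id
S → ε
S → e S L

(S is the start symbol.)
No. Predict set conflict for S: { ',' }

A grammar is LL(1) if for each non-terminal N with multiple productions, the predict sets of those productions are pairwise disjoint, where PREDICT(N → α) = (FIRST(α) \ {ε}) ∪ (FOLLOW(N) if α ⇒* ε).

Relevant sets:
  FIRST(S) = { ',', 'e', 'id', ε }
  FOLLOW(S) = { $, ',', 'e', 'id' }

For S:
  PREDICT(S → S S id) = { ',', 'e', 'id' }
  PREDICT(S → ',') = { ',' }
  PREDICT(S → ε) = { $, ',', 'e', 'id' }
  PREDICT(S → e S L) = { 'e' }
For L:
  PREDICT(L → e e B) = { 'e' }
  PREDICT(L → id) = { 'id' }
B has a single production, so nothing to check there.

Conflict found: Predict set conflict for S: { ',' }
The grammar is NOT LL(1).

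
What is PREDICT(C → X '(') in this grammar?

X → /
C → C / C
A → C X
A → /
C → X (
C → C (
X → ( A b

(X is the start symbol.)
PREDICT(C → X '(') = (FIRST(RHS) \ {ε}) ∪ (FOLLOW(C) if ε ∈ FIRST(RHS), i.e. RHS ⇒* ε)
FIRST(X) = { '(', '/' }
FIRST(X '(') = { '(', '/' }
ε ∉ FIRST(X '('), so FOLLOW(C) is not added.
PREDICT(C → X '(') = { '(', '/' }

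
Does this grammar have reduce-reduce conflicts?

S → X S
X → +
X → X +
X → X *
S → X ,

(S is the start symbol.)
Yes — I5: [X → + .] vs [X → X + .]

Augment with S' → S and build the canonical LR(0) collection (I0 = CLOSURE({[S' → . S]}), then GOTO on every symbol after a dot until no new states appear). It has 8 states:
  I0: { [S → . X ,], [S → . X S], [S' → . S], [X → . +], [X → . X *], [X → . X +] }  — shift
  I1: { [X → + .] }  — reduce
  I2: { [S' → S .] }  — accept
  I3: { [S → . X ,], [S → . X S], [S → X . ,], [S → X . S], [X → . +], [X → . X *], [X → . X +], [X → X . *], [X → X . +] }  — shift
  I4: { [X → X * .] }  — reduce
  I5: { [X → + .], [X → X + .] }  — 2 reduces
  I6: { [S → X , .] }  — reduce
  I7: { [S → X S .] }  — reduce

I5 contains complete items [X → + .], [X → X + .] — reduce-reduce conflict.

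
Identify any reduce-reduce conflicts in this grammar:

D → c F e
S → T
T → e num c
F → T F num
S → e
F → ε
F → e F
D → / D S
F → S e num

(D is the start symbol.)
A reduce-reduce conflict occurs when an LR(0) state has two complete items [A → α .] and [B → β .] — both call for a reduction, and with no lookahead the parser cannot choose between them.

Augment with D' → D and build the canonical LR(0) collection (I0 = CLOSURE({[D' → . D]}), then GOTO on every symbol after a dot until no new states appear). It has 20 states:
  I0: { [D → . / D S], [D → . c F e], [D' → . D] }  — shift
  I1: { [D → . / D S], [D → . c F e], [D → / . D S] }  — shift
  I2: { [D' → D .] }  — accept
  I3: { [D → c . F e], [F → . S e num], [F → . T F num], [F → . e F], [F → .], [S → . T], [S → . e], [T → . e num c] }  — shift, reduce
  I4: { [D → c F . e] }  — shift
  I5: { [F → S . e num] }  — shift
  I6: { [F → . S e num], [F → . T F num], [F → . e F], [F → .], [F → T . F num], [S → . T], [S → . e], [S → T .], [T → . e num c] }  — shift, 2 reduces
  I7: { [F → . S e num], [F → . T F num], [F → . e F], [F → .], [F → e . F], [S → . T], [S → . e], [S → e .], [T → . e num c], [T → e . num c] }  — shift, 2 reduces
  I8: { [F → e F .] }  — reduce
  I9: { [T → e num . c] }  — shift
  I10: { [T → e num c .] }  — reduce
  I11: { [F → T F . num] }  — shift
  I12: { [F → T F num .] }  — reduce
  I13: { [F → S e . num] }  — shift
  I14: { [F → S e num .] }  — reduce
  I15: { [D → c F e .] }  — reduce
  I16: { [D → / D . S], [S → . T], [S → . e], [T → . e num c] }  — shift
  I17: { [D → / D S .] }  — reduce
  I18: { [S → T .] }  — reduce
  I19: { [S → e .], [T → e . num c] }  — shift, reduce

I6 contains complete items [F → .], [S → T .] — reduce-reduce conflict.
I7 contains complete items [F → .], [S → e .] — reduce-reduce conflict.

Answer: Yes — I6: [F → .] vs [S → T .]; I7: [F → .] vs [S → e .]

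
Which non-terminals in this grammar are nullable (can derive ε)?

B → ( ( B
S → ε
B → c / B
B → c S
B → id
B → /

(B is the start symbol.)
{ 'S' }

A non-terminal is nullable if it can derive ε (the empty string): either it has an ε-production, or it has a production whose right-hand side consists entirely of nullable non-terminals.

ε-productions: S → ε
So S is immediately nullable.
No further non-terminal can be added: every production for the remaining non-terminals contains a terminal or a non-nullable non-terminal.
Nullable = { 'S' }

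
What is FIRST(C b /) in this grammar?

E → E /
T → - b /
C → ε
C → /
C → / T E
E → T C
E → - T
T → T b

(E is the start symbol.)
FIRST sets of the non-terminals involved (from the grammar, by fixed-point iteration):
  FIRST(C) = { '/', ε }

To compute FIRST(C b /), process the symbols left to right:
Symbol C is a non-terminal. Add FIRST(C) \ {ε} = { '/' }
C is nullable (ε ∈ FIRST(C)), continue to the next symbol.
Symbol b is a terminal. Add 'b' and stop.
FIRST(C b /) = { '/', 'b' }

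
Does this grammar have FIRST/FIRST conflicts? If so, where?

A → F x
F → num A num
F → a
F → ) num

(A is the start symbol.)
A FIRST/FIRST conflict occurs when two productions N → α and N → β for the same non-terminal have FIRST(α) ∩ FIRST(β) ≠ ∅ (with ε ∈ FIRST of a nullable right-hand side, so two nullable alternatives also conflict).

Productions for F:
  F → num A num: FIRST = { 'num' }
  F → a: FIRST = { 'a' }
  F → ) num: FIRST = { ')' }
A has only one production, so no FIRST/FIRST conflict is possible there.

All alternatives of each non-terminal have pairwise disjoint FIRST sets.

Answer: No FIRST/FIRST conflicts.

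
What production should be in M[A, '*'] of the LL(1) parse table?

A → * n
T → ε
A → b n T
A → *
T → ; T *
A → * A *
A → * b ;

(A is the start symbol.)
To find M[A, '*'], we find productions for A where '*' is in the predict set (PREDICT(N → α) = (FIRST(α) \ {ε}) ∪ (FOLLOW(N) if α ⇒* ε)).

A → * n: PREDICT = { '*' }
  '*' is in predict set, so this production goes in M[A, '*']
A → b n T: PREDICT = { 'b' }
A → *: PREDICT = { '*' }
  '*' is in predict set, so this production goes in M[A, '*']
A → * A *: PREDICT = { '*' }
  '*' is in predict set, so this production goes in M[A, '*']
A → * b ;: PREDICT = { '*' }
  '*' is in predict set, so this production goes in M[A, '*']

M[A, '*'] = A → * n, A → *, A → * A *, A → * b ;  (a multiply-defined cell — the grammar is not LL(1))

Answer: A → * n, A → *, A → * A *, A → * b ;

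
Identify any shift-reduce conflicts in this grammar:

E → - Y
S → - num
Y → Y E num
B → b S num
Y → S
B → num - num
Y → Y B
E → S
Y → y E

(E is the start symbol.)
A shift-reduce conflict occurs when an LR(0) state has both:
  - a complete (reduce) item [A → α .] (dot at the end), and
  - a shift item [B → β . c γ] (dot before a terminal).

Augment with E' → E and build the canonical LR(0) collection (I0 = CLOSURE({[E' → . E]}), then GOTO on every symbol after a dot until no new states appear). It has 19 states:
  I0: { [E → . - Y], [E → . S], [E' → . E], [S → . - num] }  — shift
  I1: { [E → - . Y], [S → - . num], [S → . - num], [Y → . S], [Y → . Y B], [Y → . Y E num], [Y → . y E] }  — shift
  I2: { [E' → E .] }  — accept
  I3: { [E → S .] }  — reduce
  I4: { [S → - . num] }  — shift
  I5: { [Y → S .] }  — reduce
  I6: { [B → . b S num], [B → . num - num], [E → - Y .], [E → . - Y], [E → . S], [S → . - num], [Y → Y . B], [Y → Y . E num] }  — shift, reduce
  I7: { [S → - num .] }  — reduce
  I8: { [E → . - Y], [E → . S], [S → . - num], [Y → y . E] }  — shift
  I9: { [Y → y E .] }  — reduce
  I10: { [Y → Y B .] }  — reduce
  I11: { [Y → Y E . num] }  — shift
  I12: { [B → b . S num], [S → . - num] }  — shift
  I13: { [B → num . - num] }  — shift
  I14: { [B → num - . num] }  — shift
  I15: { [B → num - num .] }  — reduce
  I16: { [B → b S . num] }  — shift
  I17: { [B → b S num .] }  — reduce
  I18: { [Y → Y E num .] }  — reduce

I6 contains reduce item [E → - Y .] and shift items [B → . b S num], [B → . num - num], [E → . - Y], [S → . - num] — shift-reduce conflict.

Answer: Yes — I6: [E → - Y .] vs [B → . b S num]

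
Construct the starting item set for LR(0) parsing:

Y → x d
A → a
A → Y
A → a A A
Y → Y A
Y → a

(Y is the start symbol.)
{ [Y → . Y A], [Y → . a], [Y → . x d], [Y' → . Y] }

First, augment the grammar with Y' → Y
I₀ = CLOSURE({ [Y' → . Y] }):
  [Y' → . Y] has the dot before Y: add [Y → . x d], [Y → . Y A], [Y → . a]
No further items can be added.

I₀ = { [Y → . Y A], [Y → . a], [Y → . x d], [Y' → . Y] }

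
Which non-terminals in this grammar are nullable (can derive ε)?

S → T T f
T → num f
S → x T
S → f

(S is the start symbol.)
A non-terminal is nullable if it can derive ε (the empty string): either it has an ε-production, or it has a production whose right-hand side consists entirely of nullable non-terminals.

There are no ε-productions, so no non-terminal can derive ε.
No non-terminals are nullable.

Answer: None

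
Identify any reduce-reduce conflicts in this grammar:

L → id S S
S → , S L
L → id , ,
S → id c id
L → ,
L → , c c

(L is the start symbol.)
A reduce-reduce conflict occurs when an LR(0) state has two complete items [A → α .] and [B → β .] — both call for a reduction, and with no lookahead the parser cannot choose between them.

Augment with L' → L and build the canonical LR(0) collection (I0 = CLOSURE({[L' → . L]}), then GOTO on every symbol after a dot until no new states appear). It has 16 states:
  I0: { [L → . , c c], [L → . ,], [L → . id , ,], [L → . id S S], [L' → . L] }  — shift
  I1: { [L → , . c c], [L → , .] }  — shift, reduce
  I2: { [L' → L .] }  — accept
  I3: { [L → id . , ,], [L → id . S S], [S → . , S L], [S → . id c id] }  — shift
  I4: { [L → id , . ,], [S → , . S L], [S → . , S L], [S → . id c id] }  — shift
  I5: { [L → id S . S], [S → . , S L], [S → . id c id] }  — shift
  I6: { [S → id . c id] }  — shift
  I7: { [S → id c . id] }  — shift
  I8: { [S → id c id .] }  — reduce
  I9: { [S → , . S L], [S → . , S L], [S → . id c id] }  — shift
  I10: { [L → id S S .] }  — reduce
  I11: { [L → . , c c], [L → . ,], [L → . id , ,], [L → . id S S], [S → , S . L] }  — shift
  I12: { [S → , S L .] }  — reduce
  I13: { [L → id , , .], [S → , . S L], [S → . , S L], [S → . id c id] }  — shift, reduce
  I14: { [L → , c . c] }  — shift
  I15: { [L → , c c .] }  — reduce

No state contains more than one complete item.

Answer: No reduce-reduce conflicts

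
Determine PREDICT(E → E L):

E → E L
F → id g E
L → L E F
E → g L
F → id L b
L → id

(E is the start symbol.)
PREDICT(E → E L) = (FIRST(RHS) \ {ε}) ∪ (FOLLOW(E) if ε ∈ FIRST(RHS), i.e. RHS ⇒* ε)
FIRST(E) = { 'g' }
FIRST(E L) = { 'g' }
ε ∉ FIRST(E L), so FOLLOW(E) is not added.
PREDICT(E → E L) = { 'g' }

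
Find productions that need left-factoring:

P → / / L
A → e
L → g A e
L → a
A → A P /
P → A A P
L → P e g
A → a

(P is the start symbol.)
Left-factoring is needed when two productions for the same non-terminal
share a common prefix on the right-hand side.

Productions for P:
  P → / / L
  P → A A P
Productions for A:
  A → e
  A → A P /
  A → a
Productions for L:
  L → g A e
  L → a
  L → P e g

No common prefixes found.

Answer: No, left-factoring is not needed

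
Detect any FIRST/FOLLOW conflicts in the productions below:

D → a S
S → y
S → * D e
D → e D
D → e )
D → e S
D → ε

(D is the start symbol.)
Nullable non-terminals: D.

D: nullable alternative(s) D → ε; FOLLOW(D) = { $, 'e' }
  D → a S: FIRST \ {ε} = { 'a' } — disjoint from FOLLOW(D)
  D → e D: FIRST \ {ε} = { 'e' } — overlaps FOLLOW(D) on { 'e' }: CONFLICT
  D → e ): FIRST \ {ε} = { 'e' } — overlaps FOLLOW(D) on { 'e' }: CONFLICT
  D → e S: FIRST \ {ε} = { 'e' } — overlaps FOLLOW(D) on { 'e' }: CONFLICT
  D → ε: FIRST \ {ε} = { } — this is the only nullable alternative, skip

S has no nullable alternative, so no FIRST/FOLLOW check is needed there.

So the grammar has 3 FIRST/FOLLOW conflicts (marked CONFLICT above).

Answer: Yes. D → e D with FOLLOW(D) on { 'e' }; D → e ')' with FOLLOW(D) on { 'e' }; D → e S with FOLLOW(D) on { 'e' }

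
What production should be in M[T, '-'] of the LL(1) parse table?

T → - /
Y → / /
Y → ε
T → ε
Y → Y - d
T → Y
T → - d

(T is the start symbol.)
To find M[T, '-'], we find productions for T where '-' is in the predict set (PREDICT(N → α) = (FIRST(α) \ {ε}) ∪ (FOLLOW(N) if α ⇒* ε)).

Relevant sets:
  FIRST(Y) = { '-', '/', ε }
  FOLLOW(T) = { $ }

T → - /: PREDICT = { '-' }
  '-' is in predict set, so this production goes in M[T, '-']
T → ε: PREDICT = { $ }
T → Y: PREDICT = { $, '-', '/' }
  '-' is in predict set, so this production goes in M[T, '-']
T → - d: PREDICT = { '-' }
  '-' is in predict set, so this production goes in M[T, '-']

M[T, '-'] = T → - /, T → Y, T → - d  (a multiply-defined cell — the grammar is not LL(1))

Answer: T → - /, T → Y, T → - d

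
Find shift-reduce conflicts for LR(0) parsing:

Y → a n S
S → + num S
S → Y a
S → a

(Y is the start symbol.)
Yes — I7: [S → a .] vs [Y → a . n S]

A shift-reduce conflict occurs when an LR(0) state has both:
  - a complete (reduce) item [A → α .] (dot at the end), and
  - a shift item [B → β . c γ] (dot before a terminal).

Augment with Y' → Y and build the canonical LR(0) collection (I0 = CLOSURE({[Y' → . Y]}), then GOTO on every symbol after a dot until no new states appear). It has 11 states:
  I0: { [Y → . a n S], [Y' → . Y] }  — shift
  I1: { [Y' → Y .] }  — accept
  I2: { [Y → a . n S] }  — shift
  I3: { [S → . + num S], [S → . Y a], [S → . a], [Y → . a n S], [Y → a n . S] }  — shift
  I4: { [S → + . num S] }  — shift
  I5: { [Y → a n S .] }  — reduce
  I6: { [S → Y . a] }  — shift
  I7: { [S → a .], [Y → a . n S] }  — shift, reduce
  I8: { [S → Y a .] }  — reduce
  I9: { [S → + num . S], [S → . + num S], [S → . Y a], [S → . a], [Y → . a n S] }  — shift
  I10: { [S → + num S .] }  — reduce

I7 contains reduce item [S → a .] and shift item [Y → a . n S] — shift-reduce conflict.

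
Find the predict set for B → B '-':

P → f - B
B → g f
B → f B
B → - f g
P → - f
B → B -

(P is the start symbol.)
PREDICT(B → B '-') = (FIRST(RHS) \ {ε}) ∪ (FOLLOW(B) if ε ∈ FIRST(RHS), i.e. RHS ⇒* ε)
FIRST(B) = { '-', 'f', 'g' }
FIRST(B '-') = { '-', 'f', 'g' }
ε ∉ FIRST(B '-'), so FOLLOW(B) is not added.
PREDICT(B → B '-') = { '-', 'f', 'g' }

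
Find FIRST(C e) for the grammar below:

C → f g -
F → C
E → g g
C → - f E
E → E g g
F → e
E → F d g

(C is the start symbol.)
FIRST sets of the non-terminals involved (from the grammar, by fixed-point iteration):
  FIRST(C) = { '-', 'f' }

To compute FIRST(C e), process the symbols left to right:
Symbol C is a non-terminal. Add FIRST(C) \ {ε} = { '-', 'f' }
C is not nullable (ε ∉ FIRST(C)), so stop here.
FIRST(C e) = { '-', 'f' }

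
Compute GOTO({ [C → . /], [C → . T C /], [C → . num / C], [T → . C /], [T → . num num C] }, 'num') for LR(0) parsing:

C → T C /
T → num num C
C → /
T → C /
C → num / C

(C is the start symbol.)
{ [C → num . / C], [T → num . num C] }

GOTO(I, 'num') = CLOSURE({ [A → αX.β] : [A → α.Xβ] ∈ I, X = 'num' })

Items with dot before 'num', with the dot advanced:
  [C → . num / C] → [C → num . / C]
  [T → . num num C] → [T → num . num C]
Closure adds nothing (no advanced item has the dot before a non-terminal).

GOTO = { [C → num . / C], [T → num . num C] }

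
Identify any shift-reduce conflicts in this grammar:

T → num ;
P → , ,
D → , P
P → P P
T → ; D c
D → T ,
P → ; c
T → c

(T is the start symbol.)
Augment with T' → T and build the canonical LR(0) collection (I0 = CLOSURE({[T' → . T]}), then GOTO on every symbol after a dot until no new states appear). It has 17 states:
  I0: { [T → . ; D c], [T → . c], [T → . num ;], [T' → . T] }  — shift
  I1: { [D → . , P], [D → . T ,], [T → . ; D c], [T → . c], [T → . num ;], [T → ; . D c] }  — shift
  I2: { [T' → T .] }  — accept
  I3: { [T → c .] }  — reduce
  I4: { [T → num . ;] }  — shift
  I5: { [T → num ; .] }  — reduce
  I6: { [D → , . P], [P → . , ,], [P → . ; c], [P → . P P] }  — shift
  I7: { [T → ; D . c] }  — shift
  I8: { [D → T . ,] }  — shift
  I9: { [D → T , .] }  — reduce
  I10: { [T → ; D c .] }  — reduce
  I11: { [P → , . ,] }  — shift
  I12: { [P → ; . c] }  — shift
  I13: { [D → , P .], [P → . , ,], [P → . ; c], [P → . P P], [P → P . P] }  — shift, reduce
  I14: { [P → . , ,], [P → . ; c], [P → . P P], [P → P . P], [P → P P .] }  — shift, reduce
  I15: { [P → ; c .] }  — reduce
  I16: { [P → , , .] }  — reduce

I13 contains reduce item [D → , P .] and shift items [P → . , ,], [P → . ; c] — shift-reduce conflict.
I14 contains reduce item [P → P P .] and shift items [P → . , ,], [P → . ; c] — shift-reduce conflict.

Answer: Yes — I13: [D → , P .] vs [P → . , ,]; I14: [P → P P .] vs [P → . , ,]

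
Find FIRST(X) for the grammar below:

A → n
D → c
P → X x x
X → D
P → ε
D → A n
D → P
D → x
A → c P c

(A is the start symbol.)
{ 'c', 'n', 'x', ε }

To compute FIRST(X), examine every production with X on the left-hand side, reading each right-hand side left to right until a non-nullable symbol is reached.

FIRST sets of the other non-terminals involved (by the same procedure, iterated to a fixed point):
  FIRST(D) = { 'c', 'n', 'x', ε }

From X → D:
  - D is a non-terminal: add FIRST(D) \ {ε} = { 'c', 'n', 'x' }
    D is nullable and nothing follows, so the whole right-hand side can vanish: ε ∈ FIRST(X)

Collecting: FIRST(X) = { 'c', 'n', 'x', ε }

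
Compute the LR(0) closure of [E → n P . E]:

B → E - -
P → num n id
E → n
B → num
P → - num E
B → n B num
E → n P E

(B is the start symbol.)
Start with: [E → n P . E]
  [E → n P . E] has the dot before E: add [E → . n], [E → . n P E]
No further items can be added.

CLOSURE = { [E → . n P E], [E → . n], [E → n P . E] }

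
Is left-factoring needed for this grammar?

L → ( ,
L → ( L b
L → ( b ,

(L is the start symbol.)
Yes, L has productions with common prefix '('

Left-factoring is needed when two productions for the same non-terminal
share a common prefix on the right-hand side.

Productions for L:
  L → ( ,
  L → ( L b
  L → ( b ,

Found common prefix '(' in productions for L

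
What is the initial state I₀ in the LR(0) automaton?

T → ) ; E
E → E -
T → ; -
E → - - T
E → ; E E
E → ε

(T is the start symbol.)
First, augment the grammar with T' → T
I₀ = CLOSURE({ [T' → . T] }):
  [T' → . T] has the dot before T: add [T → . ) ; E], [T → . ; -]
No further items can be added.

I₀ = { [T → . ) ; E], [T → . ; -], [T' → . T] }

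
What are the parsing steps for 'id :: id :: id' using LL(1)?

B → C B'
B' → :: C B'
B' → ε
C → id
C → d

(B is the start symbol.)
LL(1) parsing maintains a stack (initially the start symbol over $) and the input. At each step: if the stack top is a terminal, match it against the current input token; if it is a non-terminal N, replace it with the RHS of M[N, lookahead] (the unique production whose predict set contains the lookahead).

Stack is shown with the top on the left.

Stack      Input             Action
-----------------------------------
B $        id :: id :: id $  output B → C B'
C B' $     id :: id :: id $  output C → id
id B' $    id :: id :: id $  match 'id'
B' $       :: id :: id $     output B' → :: C B'
:: C B' $  :: id :: id $     match '::'
C B' $     id :: id $        output C → id
id B' $    id :: id $        match 'id'
B' $       :: id $           output B' → :: C B'
:: C B' $  :: id $           match '::'
C B' $     id $              output C → id
id B' $    id $              match 'id'
B' $       $                 output B' → ε
$          $                 accept

The string is accepted.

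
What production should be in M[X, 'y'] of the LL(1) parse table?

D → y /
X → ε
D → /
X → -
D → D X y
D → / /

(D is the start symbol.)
To find M[X, 'y'], we find productions for X where 'y' is in the predict set (PREDICT(N → α) = (FIRST(α) \ {ε}) ∪ (FOLLOW(N) if α ⇒* ε)).

Relevant sets:
  FOLLOW(X) = { 'y' }

X → ε: PREDICT = { 'y' }
  'y' is in predict set, so this production goes in M[X, 'y']
X → -: PREDICT = { '-' }

M[X, 'y'] = X → ε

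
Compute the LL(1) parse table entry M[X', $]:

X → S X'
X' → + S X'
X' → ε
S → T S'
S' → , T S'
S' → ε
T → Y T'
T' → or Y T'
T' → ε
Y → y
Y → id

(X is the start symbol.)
To find M[X', $], we find productions for X' where $ is in the predict set (PREDICT(N → α) = (FIRST(α) \ {ε}) ∪ (FOLLOW(N) if α ⇒* ε)).

Relevant sets:
  FOLLOW(X') = { $ }

X' → + S X': PREDICT = { '+' }
X' → ε: PREDICT = { $ }
  $ is in predict set, so this production goes in M[X', $]

M[X', $] = X' → ε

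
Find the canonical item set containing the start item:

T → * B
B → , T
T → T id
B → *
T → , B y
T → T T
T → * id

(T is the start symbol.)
{ [T → . * B], [T → . * id], [T → . , B y], [T → . T T], [T → . T id], [T' → . T] }

First, augment the grammar with T' → T
I₀ = CLOSURE({ [T' → . T] }):
  [T' → . T] has the dot before T: add [T → . * B], [T → . T id], [T → . , B y], [T → . T T], [T → . * id]
No further items can be added.

I₀ = { [T → . * B], [T → . * id], [T → . , B y], [T → . T T], [T → . T id], [T' → . T] }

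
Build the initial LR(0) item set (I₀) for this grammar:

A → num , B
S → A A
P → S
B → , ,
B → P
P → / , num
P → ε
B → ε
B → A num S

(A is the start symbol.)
{ [A → . num , B], [A' → . A] }

First, augment the grammar with A' → A
I₀ = CLOSURE({ [A' → . A] }):
  [A' → . A] has the dot before A: add [A → . num , B]
No further items can be added.

I₀ = { [A → . num , B], [A' → . A] }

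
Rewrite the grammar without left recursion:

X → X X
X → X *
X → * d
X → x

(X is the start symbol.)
X is directly left-recursive. The standard transformation for
  A → A α₁ | ... | A α_m | β₁ | ... | β_n
is
  A  → β₁ A' | ... | β_n A'
  A' → α₁ A' | ... | α_m A' | ε

X → * d becomes X → * d X'
X → x becomes X → x X'
X → X X becomes X' → X X'
X → X * becomes X' → * X'
Add X' → ε

Resulting grammar:
X → * d X'
X → x X'
X' → X X'
X' → * X'
X' → ε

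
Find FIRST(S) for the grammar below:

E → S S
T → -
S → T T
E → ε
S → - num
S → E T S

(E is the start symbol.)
To compute FIRST(S), examine every production with S on the left-hand side, reading each right-hand side left to right until a non-nullable symbol is reached.

FIRST sets of the other non-terminals involved (by the same procedure, iterated to a fixed point):
  FIRST(T) = { '-' }
  FIRST(E) = { '-', ε }

From S → T T:
  - T is a non-terminal: add FIRST(T) \ {ε} = { '-' }
    T is not nullable, so stop
From S → - num:
  - '-' is a terminal: add '-' and stop
From S → E T S:
  - E is a non-terminal: add FIRST(E) \ {ε} = { '-' }
    E is nullable, so continue to the next symbol
  - T is a non-terminal: add FIRST(T) \ {ε} = { '-' }
    T is not nullable, so stop

Collecting: FIRST(S) = { '-' }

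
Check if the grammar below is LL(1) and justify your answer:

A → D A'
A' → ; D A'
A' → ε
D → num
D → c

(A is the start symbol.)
Yes, the grammar is LL(1).

A grammar is LL(1) if for each non-terminal N with multiple productions, the predict sets of those productions are pairwise disjoint, where PREDICT(N → α) = (FIRST(α) \ {ε}) ∪ (FOLLOW(N) if α ⇒* ε).

Relevant sets:
  FOLLOW(A') = { $ }

For A':
  PREDICT(A' → ';' D A') = { ';' }
  PREDICT(A' → ε) = { $ }
For D:
  PREDICT(D → num) = { 'num' }
  PREDICT(D → c) = { 'c' }
A has a single production, so nothing to check there.

All predict sets are disjoint. The grammar IS LL(1).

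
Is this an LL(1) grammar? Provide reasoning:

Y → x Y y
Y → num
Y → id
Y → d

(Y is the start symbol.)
For Y:
  PREDICT(Y → x Y y) = { 'x' }
  PREDICT(Y → num) = { 'num' }
  PREDICT(Y → id) = { 'id' }
  PREDICT(Y → d) = { 'd' }

All predict sets are disjoint. The grammar IS LL(1).

Answer: Yes, the grammar is LL(1).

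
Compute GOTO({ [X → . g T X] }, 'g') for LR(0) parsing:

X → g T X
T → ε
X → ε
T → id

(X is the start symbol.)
{ [T → . id], [T → .], [X → g . T X] }

GOTO(I, 'g') = CLOSURE({ [A → αX.β] : [A → α.Xβ] ∈ I, X = 'g' })

Items with dot before 'g', with the dot advanced:
  [X → . g T X] → [X → g . T X]
Closure of the advanced items:
  [X → g . T X] has the dot before T: add [T → .], [T → . id]

GOTO = { [T → . id], [T → .], [X → g . T X] }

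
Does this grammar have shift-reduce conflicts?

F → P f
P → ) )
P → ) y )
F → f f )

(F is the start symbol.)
No shift-reduce conflicts

Augment with F' → F and build the canonical LR(0) collection (I0 = CLOSURE({[F' → . F]}), then GOTO on every symbol after a dot until no new states appear). It has 11 states:
  I0: { [F → . P f], [F → . f f )], [F' → . F], [P → . ) )], [P → . ) y )] }  — shift
  I1: { [P → ) . )], [P → ) . y )] }  — shift
  I2: { [F' → F .] }  — accept
  I3: { [F → P . f] }  — shift
  I4: { [F → f . f )] }  — shift
  I5: { [F → f f . )] }  — shift
  I6: { [F → f f ) .] }  — reduce
  I7: { [F → P f .] }  — reduce
  I8: { [P → ) ) .] }  — reduce
  I9: { [P → ) y . )] }  — shift
  I10: { [P → ) y ) .] }  — reduce

No state contains both a complete item and a shift item.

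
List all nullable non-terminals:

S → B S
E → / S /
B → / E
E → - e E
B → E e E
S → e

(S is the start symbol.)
A non-terminal is nullable if it can derive ε (the empty string): either it has an ε-production, or it has a production whose right-hand side consists entirely of nullable non-terminals.

There are no ε-productions, so no non-terminal can derive ε.
No non-terminals are nullable.

Answer: None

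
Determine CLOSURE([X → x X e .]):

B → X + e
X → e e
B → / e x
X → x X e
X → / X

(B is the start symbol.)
To compute CLOSURE, for each item [A → α.Bβ] where B is a non-terminal, add [B → .γ] for all productions B → γ; repeat for the newly added items until nothing changes.

Start with: [X → x X e .]
The dot is at the end, so nothing is added.

CLOSURE = { [X → x X e .] }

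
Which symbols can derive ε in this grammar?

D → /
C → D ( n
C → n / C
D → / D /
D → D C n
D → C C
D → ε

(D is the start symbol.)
{ 'D' }

A non-terminal is nullable if it can derive ε (the empty string): either it has an ε-production, or it has a production whose right-hand side consists entirely of nullable non-terminals.

ε-productions: D → ε
So D is immediately nullable.
No further non-terminal can be added: every production for the remaining non-terminals contains a terminal or a non-nullable non-terminal.
Nullable = { 'D' }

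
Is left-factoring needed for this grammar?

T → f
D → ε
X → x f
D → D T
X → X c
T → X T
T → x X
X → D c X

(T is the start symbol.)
No, left-factoring is not needed

Left-factoring is needed when two productions for the same non-terminal
share a common prefix on the right-hand side.

Productions for T:
  T → f
  T → X T
  T → x X
Productions for D:
  D → ε
  D → D T
Productions for X:
  X → x f
  X → X c
  X → D c X

No common prefixes found.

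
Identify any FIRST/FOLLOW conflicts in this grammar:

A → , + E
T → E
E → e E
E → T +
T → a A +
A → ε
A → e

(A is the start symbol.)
A FIRST/FOLLOW conflict occurs when a non-terminal N has a nullable alternative N → β (β ⇒* ε) and another alternative N → α with FIRST(α) ∩ FOLLOW(N) ≠ ∅: on such a lookahead the parser cannot decide between expanding α and letting N vanish via β.

Nullable non-terminals: A.

A: nullable alternative(s) A → ε; FOLLOW(A) = { $, '+' }
  A → , + E: FIRST \ {ε} = { ',' } — disjoint from FOLLOW(A)
  A → ε: FIRST \ {ε} = { } — this is the only nullable alternative, skip
  A → e: FIRST \ {ε} = { 'e' } — disjoint from FOLLOW(A)

E, T have no nullable alternative, so no FIRST/FOLLOW check is needed there.

No FIRST/FOLLOW conflicts found.

Answer: No FIRST/FOLLOW conflicts.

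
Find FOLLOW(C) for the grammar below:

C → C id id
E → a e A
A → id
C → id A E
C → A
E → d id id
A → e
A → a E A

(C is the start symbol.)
To compute FOLLOW(C), find every occurrence of C on a right-hand side N → α C β: add FIRST(β) \ {ε}, and if β is empty or nullable also add FOLLOW(N). Iterate to a fixed point.

C is the start symbol, so $ ∈ FOLLOW(C).
In C → C id id: C is followed by id id, add FIRST(id id) \ {ε} = { 'id' }

Taking the union: FOLLOW(C) = { $, 'id' }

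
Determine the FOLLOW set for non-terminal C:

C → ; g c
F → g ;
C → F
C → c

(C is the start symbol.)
To compute FOLLOW(C), find every occurrence of C on a right-hand side N → α C β: add FIRST(β) \ {ε}, and if β is empty or nullable also add FOLLOW(N). Iterate to a fixed point.

C is the start symbol, so $ ∈ FOLLOW(C).
C does not occur on any right-hand side.

Taking the union: FOLLOW(C) = { $ }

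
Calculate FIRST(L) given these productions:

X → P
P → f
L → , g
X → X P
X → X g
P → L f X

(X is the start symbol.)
{ ',' }

To compute FIRST(L), examine every production with L on the left-hand side, reading each right-hand side left to right until a non-nullable symbol is reached.

From L → , g:
  - ',' is a terminal: add ',' and stop

Collecting: FIRST(L) = { ',' }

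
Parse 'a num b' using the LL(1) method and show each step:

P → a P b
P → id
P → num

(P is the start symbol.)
LL(1) parsing maintains a stack (initially the start symbol over $) and the input. At each step: if the stack top is a terminal, match it against the current input token; if it is a non-terminal N, replace it with the RHS of M[N, lookahead] (the unique production whose predict set contains the lookahead).

Stack is shown with the top on the left.

Stack    Input      Action
--------------------------
P $      a num b $  output P → a P b
a P b $  a num b $  match 'a'
P b $    num b $    output P → num
num b $  num b $    match 'num'
b $      b $        match 'b'
$        $          accept

The string is accepted.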